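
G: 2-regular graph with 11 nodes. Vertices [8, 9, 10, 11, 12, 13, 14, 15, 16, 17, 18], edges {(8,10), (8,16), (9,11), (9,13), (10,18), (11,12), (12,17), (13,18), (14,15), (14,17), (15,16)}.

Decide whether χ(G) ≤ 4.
A valid 4-coloring: color 1: [9, 12, 14, 16, 18]; color 2: [10, 11, 13, 15, 17]; color 3: [8].
(χ(G) = 3 ≤ 4.)

Yes, G is 4-colorable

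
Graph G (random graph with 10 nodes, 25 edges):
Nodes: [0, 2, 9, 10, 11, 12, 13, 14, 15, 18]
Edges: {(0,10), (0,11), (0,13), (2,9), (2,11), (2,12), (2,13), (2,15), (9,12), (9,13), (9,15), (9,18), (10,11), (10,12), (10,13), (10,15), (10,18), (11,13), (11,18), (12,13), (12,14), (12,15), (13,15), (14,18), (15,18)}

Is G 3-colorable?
The clique on vertices [2, 9, 12, 13, 15] has size 5 > 3, so it alone needs 5 colors.

No, G is not 3-colorable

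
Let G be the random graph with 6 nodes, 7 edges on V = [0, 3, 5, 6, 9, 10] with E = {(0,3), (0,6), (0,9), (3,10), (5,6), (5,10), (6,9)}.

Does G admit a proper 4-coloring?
Yes, G is 4-colorable

A valid 4-coloring: color 1: [3, 6]; color 2: [0, 5]; color 3: [9, 10].
(χ(G) = 3 ≤ 4.)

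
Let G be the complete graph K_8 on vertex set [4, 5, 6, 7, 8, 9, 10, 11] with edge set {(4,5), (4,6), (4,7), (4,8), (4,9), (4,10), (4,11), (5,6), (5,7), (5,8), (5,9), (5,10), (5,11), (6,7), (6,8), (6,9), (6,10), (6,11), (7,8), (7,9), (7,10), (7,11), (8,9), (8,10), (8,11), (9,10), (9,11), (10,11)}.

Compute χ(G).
Clique number ω(G) = 8 (lower bound: χ ≥ ω).
The clique on [4, 5, 6, 7, 8, 9, 10, 11] has size 8, forcing χ ≥ 8, and the coloring below uses 8 colors, so χ(G) = 8.
A valid 8-coloring: color 1: [8]; color 2: [4]; color 3: [9]; color 4: [5]; color 5: [11]; color 6: [7]; color 7: [6]; color 8: [10].

χ(G) = 8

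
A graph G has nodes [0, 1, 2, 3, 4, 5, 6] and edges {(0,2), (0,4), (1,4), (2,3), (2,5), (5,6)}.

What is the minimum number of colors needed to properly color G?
Clique number ω(G) = 2 (lower bound: χ ≥ ω).
The graph is bipartite (no odd cycle), so 2 colors suffice: χ(G) = 2.
A valid 2-coloring: color 1: [2, 4, 6]; color 2: [0, 1, 3, 5].

χ(G) = 2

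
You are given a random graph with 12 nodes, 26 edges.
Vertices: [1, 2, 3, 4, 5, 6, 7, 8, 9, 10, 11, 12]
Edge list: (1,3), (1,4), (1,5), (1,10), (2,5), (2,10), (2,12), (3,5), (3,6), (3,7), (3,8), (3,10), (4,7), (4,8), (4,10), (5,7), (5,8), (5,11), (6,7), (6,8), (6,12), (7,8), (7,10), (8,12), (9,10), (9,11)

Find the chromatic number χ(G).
χ(G) = 4

Clique number ω(G) = 4 (lower bound: χ ≥ ω).
The clique on [3, 5, 7, 8] has size 4, forcing χ ≥ 4, and the coloring below uses 4 colors, so χ(G) = 4.
A valid 4-coloring: color 1: [8, 10, 11]; color 2: [4, 5, 6, 9]; color 3: [2, 3]; color 4: [1, 7, 12].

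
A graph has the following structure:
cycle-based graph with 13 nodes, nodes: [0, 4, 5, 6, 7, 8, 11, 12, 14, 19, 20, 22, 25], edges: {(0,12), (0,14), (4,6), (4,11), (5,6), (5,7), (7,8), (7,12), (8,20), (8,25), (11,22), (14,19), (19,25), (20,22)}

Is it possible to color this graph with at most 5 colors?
Yes, G is 5-colorable

A valid 5-coloring: color 1: [0, 6, 7, 11, 19, 20]; color 2: [4, 5, 8, 12, 14, 22]; color 3: [25].
(χ(G) = 3 ≤ 5.)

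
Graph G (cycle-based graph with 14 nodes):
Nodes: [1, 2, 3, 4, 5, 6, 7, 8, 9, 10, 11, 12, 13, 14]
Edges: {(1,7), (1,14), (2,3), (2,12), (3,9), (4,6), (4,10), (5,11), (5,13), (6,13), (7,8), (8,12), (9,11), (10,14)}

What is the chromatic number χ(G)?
χ(G) = 2

Clique number ω(G) = 2 (lower bound: χ ≥ ω).
The graph is bipartite (no odd cycle), so 2 colors suffice: χ(G) = 2.
A valid 2-coloring: color 1: [3, 4, 7, 11, 12, 13, 14]; color 2: [1, 2, 5, 6, 8, 9, 10].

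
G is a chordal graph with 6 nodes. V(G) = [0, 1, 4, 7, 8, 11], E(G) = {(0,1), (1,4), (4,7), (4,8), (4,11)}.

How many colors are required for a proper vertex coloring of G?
Clique number ω(G) = 2 (lower bound: χ ≥ ω).
The graph is bipartite (no odd cycle), so 2 colors suffice: χ(G) = 2.
A valid 2-coloring: color 1: [0, 4]; color 2: [1, 7, 8, 11].

χ(G) = 2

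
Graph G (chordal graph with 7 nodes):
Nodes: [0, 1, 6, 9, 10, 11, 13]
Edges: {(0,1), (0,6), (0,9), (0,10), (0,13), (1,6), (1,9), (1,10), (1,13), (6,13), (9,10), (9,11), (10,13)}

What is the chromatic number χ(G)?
Clique number ω(G) = 4 (lower bound: χ ≥ ω).
The clique on [0, 1, 9, 10] has size 4, forcing χ ≥ 4, and the coloring below uses 4 colors, so χ(G) = 4.
A valid 4-coloring: color 1: [1, 11]; color 2: [0]; color 3: [6, 10]; color 4: [9, 13].

χ(G) = 4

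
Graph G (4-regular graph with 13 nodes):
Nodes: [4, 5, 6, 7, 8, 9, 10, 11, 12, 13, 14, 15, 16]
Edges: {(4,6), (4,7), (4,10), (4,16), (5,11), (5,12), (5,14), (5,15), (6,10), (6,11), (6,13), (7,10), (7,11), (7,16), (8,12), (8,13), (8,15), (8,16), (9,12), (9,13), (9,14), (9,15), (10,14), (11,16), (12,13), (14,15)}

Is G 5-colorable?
Yes, G is 5-colorable

A valid 5-coloring: color 1: [5, 6, 7, 8, 9]; color 2: [4, 11, 13, 14]; color 3: [10, 12, 15, 16].
(χ(G) = 3 ≤ 5.)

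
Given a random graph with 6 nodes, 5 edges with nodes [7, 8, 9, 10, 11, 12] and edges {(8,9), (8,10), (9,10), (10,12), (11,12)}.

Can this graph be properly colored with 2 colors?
No, G is not 2-colorable

The clique on vertices [8, 9, 10] has size 3 > 2, so it alone needs 3 colors.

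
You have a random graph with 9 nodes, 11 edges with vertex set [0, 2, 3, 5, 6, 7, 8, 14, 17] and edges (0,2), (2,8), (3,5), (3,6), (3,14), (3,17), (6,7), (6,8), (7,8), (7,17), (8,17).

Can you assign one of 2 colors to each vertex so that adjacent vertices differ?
No, G is not 2-colorable

The clique on vertices [7, 8, 17] has size 3 > 2, so it alone needs 3 colors.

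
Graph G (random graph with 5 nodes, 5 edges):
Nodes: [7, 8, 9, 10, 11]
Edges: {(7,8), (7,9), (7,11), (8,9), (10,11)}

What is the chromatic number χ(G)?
χ(G) = 3

Clique number ω(G) = 3 (lower bound: χ ≥ ω).
The clique on [7, 8, 9] has size 3, forcing χ ≥ 3, and the coloring below uses 3 colors, so χ(G) = 3.
A valid 3-coloring: color 1: [7, 10]; color 2: [8, 11]; color 3: [9].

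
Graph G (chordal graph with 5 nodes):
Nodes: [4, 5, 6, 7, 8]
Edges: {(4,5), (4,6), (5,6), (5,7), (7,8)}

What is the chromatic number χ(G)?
χ(G) = 3

Clique number ω(G) = 3 (lower bound: χ ≥ ω).
The clique on [4, 5, 6] has size 3, forcing χ ≥ 3, and the coloring below uses 3 colors, so χ(G) = 3.
A valid 3-coloring: color 1: [5, 8]; color 2: [4, 7]; color 3: [6].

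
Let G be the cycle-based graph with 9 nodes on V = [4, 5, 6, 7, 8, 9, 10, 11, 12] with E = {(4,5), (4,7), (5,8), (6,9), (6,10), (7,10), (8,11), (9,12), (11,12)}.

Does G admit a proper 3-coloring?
A valid 3-coloring: color 1: [5, 6, 7, 11]; color 2: [4, 8, 10, 12]; color 3: [9].
(χ(G) = 3 ≤ 3.)

Yes, G is 3-colorable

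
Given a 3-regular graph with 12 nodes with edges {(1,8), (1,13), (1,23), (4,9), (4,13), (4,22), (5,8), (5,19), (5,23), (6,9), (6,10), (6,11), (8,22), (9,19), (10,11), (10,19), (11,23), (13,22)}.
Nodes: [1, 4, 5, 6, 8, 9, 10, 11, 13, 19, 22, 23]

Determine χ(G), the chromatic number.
Clique number ω(G) = 3 (lower bound: χ ≥ ω).
The clique on [4, 13, 22] has size 3, forcing χ ≥ 3, and the coloring below uses 3 colors, so χ(G) = 3.
A valid 3-coloring: color 1: [1, 5, 9, 11, 22]; color 2: [8, 10, 13, 23]; color 3: [4, 6, 19].

χ(G) = 3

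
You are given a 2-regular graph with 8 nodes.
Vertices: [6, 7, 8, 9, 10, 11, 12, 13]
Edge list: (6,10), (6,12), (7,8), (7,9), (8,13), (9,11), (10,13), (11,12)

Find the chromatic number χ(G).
χ(G) = 2

Clique number ω(G) = 2 (lower bound: χ ≥ ω).
The graph is bipartite (no odd cycle), so 2 colors suffice: χ(G) = 2.
A valid 2-coloring: color 1: [8, 9, 10, 12]; color 2: [6, 7, 11, 13].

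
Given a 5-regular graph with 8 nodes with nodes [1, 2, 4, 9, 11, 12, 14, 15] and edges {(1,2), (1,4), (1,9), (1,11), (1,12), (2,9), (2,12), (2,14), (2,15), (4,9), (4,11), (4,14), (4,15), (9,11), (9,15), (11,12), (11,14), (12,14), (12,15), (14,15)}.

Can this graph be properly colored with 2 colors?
The clique on vertices [1, 4, 9, 11] has size 4 > 2, so it alone needs 4 colors.

No, G is not 2-colorable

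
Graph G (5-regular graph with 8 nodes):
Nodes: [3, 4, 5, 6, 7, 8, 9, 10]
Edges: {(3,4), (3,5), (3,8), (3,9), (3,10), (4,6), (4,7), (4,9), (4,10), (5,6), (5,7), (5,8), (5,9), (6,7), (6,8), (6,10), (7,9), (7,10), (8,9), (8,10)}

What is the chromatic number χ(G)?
Clique number ω(G) = 4 (lower bound: χ ≥ ω).
The clique on [3, 5, 8, 9] has size 4, forcing χ ≥ 4, and the coloring below uses 4 colors, so χ(G) = 4.
A valid 4-coloring: color 1: [9, 10]; color 2: [7, 8]; color 3: [4, 5]; color 4: [3, 6].

χ(G) = 4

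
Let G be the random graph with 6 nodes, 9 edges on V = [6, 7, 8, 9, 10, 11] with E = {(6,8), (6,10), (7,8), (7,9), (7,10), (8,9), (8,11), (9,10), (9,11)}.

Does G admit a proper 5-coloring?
A valid 5-coloring: color 1: [8, 10]; color 2: [6, 9]; color 3: [7, 11].
(χ(G) = 3 ≤ 5.)

Yes, G is 5-colorable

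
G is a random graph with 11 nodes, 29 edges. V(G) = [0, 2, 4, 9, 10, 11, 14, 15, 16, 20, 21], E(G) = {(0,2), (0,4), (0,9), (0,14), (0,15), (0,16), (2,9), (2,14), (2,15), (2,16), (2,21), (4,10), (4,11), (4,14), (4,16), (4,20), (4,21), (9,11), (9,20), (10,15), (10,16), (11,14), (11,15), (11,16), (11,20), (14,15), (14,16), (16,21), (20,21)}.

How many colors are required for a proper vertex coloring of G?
Clique number ω(G) = 4 (lower bound: χ ≥ ω).
The clique on [0, 2, 14, 16] has size 4, forcing χ ≥ 4, and the coloring below uses 4 colors, so χ(G) = 4.
A valid 4-coloring: color 1: [15, 16, 20]; color 2: [2, 4]; color 3: [0, 10, 11, 21]; color 4: [9, 14].

χ(G) = 4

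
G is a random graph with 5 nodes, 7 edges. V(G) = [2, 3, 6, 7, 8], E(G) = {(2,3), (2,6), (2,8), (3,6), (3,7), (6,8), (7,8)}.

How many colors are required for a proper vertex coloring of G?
Clique number ω(G) = 3 (lower bound: χ ≥ ω).
The clique on [2, 6, 8] has size 3, forcing χ ≥ 3, and the coloring below uses 3 colors, so χ(G) = 3.
A valid 3-coloring: color 1: [3, 8]; color 2: [6, 7]; color 3: [2].

χ(G) = 3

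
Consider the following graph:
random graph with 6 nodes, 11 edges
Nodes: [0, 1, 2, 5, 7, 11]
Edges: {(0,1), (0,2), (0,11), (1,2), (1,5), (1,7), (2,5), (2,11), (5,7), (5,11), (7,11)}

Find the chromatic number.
χ(G) = 3

Clique number ω(G) = 3 (lower bound: χ ≥ ω).
The clique on [0, 1, 2] has size 3, forcing χ ≥ 3, and the coloring below uses 3 colors, so χ(G) = 3.
A valid 3-coloring: color 1: [1, 11]; color 2: [0, 5]; color 3: [2, 7].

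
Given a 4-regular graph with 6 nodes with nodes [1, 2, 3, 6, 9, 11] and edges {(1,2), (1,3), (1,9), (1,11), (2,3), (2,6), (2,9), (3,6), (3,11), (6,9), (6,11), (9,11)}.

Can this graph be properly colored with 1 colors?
The clique on vertices [1, 2, 9] has size 3 > 1, so it alone needs 3 colors.

No, G is not 1-colorable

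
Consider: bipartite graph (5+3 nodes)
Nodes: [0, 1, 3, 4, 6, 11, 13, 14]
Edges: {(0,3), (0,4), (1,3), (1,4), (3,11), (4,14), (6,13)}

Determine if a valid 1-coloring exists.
Edge (0,3) forces its endpoints to differ, so 1 color is not enough.

No, G is not 1-colorable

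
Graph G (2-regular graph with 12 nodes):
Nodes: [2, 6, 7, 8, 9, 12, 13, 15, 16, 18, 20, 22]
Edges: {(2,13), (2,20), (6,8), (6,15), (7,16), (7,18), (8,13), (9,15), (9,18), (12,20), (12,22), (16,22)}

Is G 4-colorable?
Yes, G is 4-colorable

A valid 4-coloring: color 1: [2, 8, 12, 15, 16, 18]; color 2: [6, 7, 9, 13, 20, 22].
(χ(G) = 2 ≤ 4.)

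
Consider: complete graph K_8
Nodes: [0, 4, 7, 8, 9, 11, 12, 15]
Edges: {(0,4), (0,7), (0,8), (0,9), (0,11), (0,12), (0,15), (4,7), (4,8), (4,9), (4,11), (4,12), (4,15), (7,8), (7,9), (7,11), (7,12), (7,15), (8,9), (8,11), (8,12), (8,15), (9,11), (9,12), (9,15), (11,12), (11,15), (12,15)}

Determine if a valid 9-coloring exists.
Yes, G is 9-colorable

A valid 9-coloring: color 1: [12]; color 2: [15]; color 3: [4]; color 4: [11]; color 5: [0]; color 6: [7]; color 7: [8]; color 8: [9].
(χ(G) = 8 ≤ 9.)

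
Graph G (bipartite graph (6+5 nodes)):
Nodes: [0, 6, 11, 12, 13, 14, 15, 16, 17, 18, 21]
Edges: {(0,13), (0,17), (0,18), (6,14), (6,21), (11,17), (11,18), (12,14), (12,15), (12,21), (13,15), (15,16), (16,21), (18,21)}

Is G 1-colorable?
Edge (0,17) forces its endpoints to differ, so 1 color is not enough.

No, G is not 1-colorable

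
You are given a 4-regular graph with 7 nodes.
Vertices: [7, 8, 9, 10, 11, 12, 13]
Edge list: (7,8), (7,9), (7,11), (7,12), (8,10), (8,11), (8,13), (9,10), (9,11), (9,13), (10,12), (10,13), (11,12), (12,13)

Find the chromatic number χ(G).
Clique number ω(G) = 3 (lower bound: χ ≥ ω).
The clique on [8, 10, 13] has size 3, forcing χ ≥ 3, and the coloring below uses 3 colors, so χ(G) = 3.
A valid 3-coloring: color 1: [7, 13]; color 2: [10, 11]; color 3: [8, 9, 12].

χ(G) = 3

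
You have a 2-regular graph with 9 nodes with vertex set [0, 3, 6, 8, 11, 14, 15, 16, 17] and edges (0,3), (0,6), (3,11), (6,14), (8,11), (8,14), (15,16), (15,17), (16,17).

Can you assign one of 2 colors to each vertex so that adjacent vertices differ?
The clique on vertices [15, 16, 17] has size 3 > 2, so it alone needs 3 colors.

No, G is not 2-colorable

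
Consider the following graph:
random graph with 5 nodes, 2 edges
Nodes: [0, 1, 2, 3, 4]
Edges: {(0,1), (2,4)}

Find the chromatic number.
χ(G) = 2

Clique number ω(G) = 2 (lower bound: χ ≥ ω).
The graph is bipartite (no odd cycle), so 2 colors suffice: χ(G) = 2.
A valid 2-coloring: color 1: [1, 2, 3]; color 2: [0, 4].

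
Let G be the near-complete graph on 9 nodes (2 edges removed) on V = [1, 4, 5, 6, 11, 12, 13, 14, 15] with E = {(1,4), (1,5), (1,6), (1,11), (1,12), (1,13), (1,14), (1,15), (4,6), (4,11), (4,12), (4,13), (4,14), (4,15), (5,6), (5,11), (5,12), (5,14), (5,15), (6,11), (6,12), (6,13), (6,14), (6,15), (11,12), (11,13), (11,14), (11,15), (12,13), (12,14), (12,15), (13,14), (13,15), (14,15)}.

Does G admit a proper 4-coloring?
No, G is not 4-colorable

The clique on vertices [1, 4, 6, 11, 12, 13, 14, 15] has size 8 > 4, so it alone needs 8 colors.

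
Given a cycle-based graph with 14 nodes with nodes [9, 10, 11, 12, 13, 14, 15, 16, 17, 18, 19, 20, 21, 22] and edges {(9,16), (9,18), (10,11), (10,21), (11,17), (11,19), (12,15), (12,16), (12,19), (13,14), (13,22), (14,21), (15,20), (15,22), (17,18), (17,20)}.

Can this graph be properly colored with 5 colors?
A valid 5-coloring: color 1: [9, 13, 15, 17, 19, 21]; color 2: [11, 12, 14, 18, 20, 22]; color 3: [10, 16].
(χ(G) = 3 ≤ 5.)

Yes, G is 5-colorable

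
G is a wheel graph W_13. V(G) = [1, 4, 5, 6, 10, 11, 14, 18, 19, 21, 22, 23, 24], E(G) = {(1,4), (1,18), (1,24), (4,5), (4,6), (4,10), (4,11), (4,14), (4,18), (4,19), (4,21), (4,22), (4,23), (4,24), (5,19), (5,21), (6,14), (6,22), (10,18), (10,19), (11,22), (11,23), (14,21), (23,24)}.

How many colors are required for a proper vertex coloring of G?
Clique number ω(G) = 3 (lower bound: χ ≥ ω).
The clique on [1, 4, 24] has size 3, forcing χ ≥ 3, and the coloring below uses 3 colors, so χ(G) = 3.
A valid 3-coloring: color 1: [4]; color 2: [1, 5, 10, 14, 22, 23]; color 3: [6, 11, 18, 19, 21, 24].

χ(G) = 3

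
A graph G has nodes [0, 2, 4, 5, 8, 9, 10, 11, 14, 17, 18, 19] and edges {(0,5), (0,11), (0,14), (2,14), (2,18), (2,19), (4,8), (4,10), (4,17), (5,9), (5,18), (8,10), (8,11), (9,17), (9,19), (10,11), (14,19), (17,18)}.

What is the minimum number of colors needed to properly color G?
χ(G) = 3

Clique number ω(G) = 3 (lower bound: χ ≥ ω).
The clique on [2, 14, 19] has size 3, forcing χ ≥ 3, and the coloring below uses 3 colors, so χ(G) = 3.
A valid 3-coloring: color 1: [4, 9, 11, 14, 18]; color 2: [5, 10, 17, 19]; color 3: [0, 2, 8].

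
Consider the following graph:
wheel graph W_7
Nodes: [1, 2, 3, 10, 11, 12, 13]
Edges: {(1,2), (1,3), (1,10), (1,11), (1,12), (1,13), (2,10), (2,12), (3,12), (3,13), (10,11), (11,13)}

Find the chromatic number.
Clique number ω(G) = 3 (lower bound: χ ≥ ω).
The clique on [1, 10, 11] has size 3, forcing χ ≥ 3, and the coloring below uses 3 colors, so χ(G) = 3.
A valid 3-coloring: color 1: [1]; color 2: [10, 12, 13]; color 3: [2, 3, 11].

χ(G) = 3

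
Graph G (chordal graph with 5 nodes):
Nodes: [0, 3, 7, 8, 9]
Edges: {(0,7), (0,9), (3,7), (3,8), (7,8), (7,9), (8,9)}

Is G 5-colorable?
A valid 5-coloring: color 1: [7]; color 2: [3, 9]; color 3: [0, 8].
(χ(G) = 3 ≤ 5.)

Yes, G is 5-colorable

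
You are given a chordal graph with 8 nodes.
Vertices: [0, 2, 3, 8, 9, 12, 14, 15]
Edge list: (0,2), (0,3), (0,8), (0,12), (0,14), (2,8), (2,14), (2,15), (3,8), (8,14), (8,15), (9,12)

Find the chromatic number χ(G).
χ(G) = 4

Clique number ω(G) = 4 (lower bound: χ ≥ ω).
The clique on [0, 2, 8, 14] has size 4, forcing χ ≥ 4, and the coloring below uses 4 colors, so χ(G) = 4.
A valid 4-coloring: color 1: [0, 9, 15]; color 2: [8, 12]; color 3: [2, 3]; color 4: [14].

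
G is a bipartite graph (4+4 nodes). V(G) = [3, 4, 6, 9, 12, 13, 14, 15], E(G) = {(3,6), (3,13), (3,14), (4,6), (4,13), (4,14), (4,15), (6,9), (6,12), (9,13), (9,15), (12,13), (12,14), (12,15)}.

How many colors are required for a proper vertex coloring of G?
χ(G) = 2

Clique number ω(G) = 2 (lower bound: χ ≥ ω).
The graph is bipartite (no odd cycle), so 2 colors suffice: χ(G) = 2.
A valid 2-coloring: color 1: [3, 4, 9, 12]; color 2: [6, 13, 14, 15].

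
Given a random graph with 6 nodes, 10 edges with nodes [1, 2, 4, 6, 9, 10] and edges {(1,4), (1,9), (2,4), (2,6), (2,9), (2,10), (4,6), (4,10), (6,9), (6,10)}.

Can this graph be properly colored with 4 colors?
A valid 4-coloring: color 1: [1, 2]; color 2: [6]; color 3: [4, 9]; color 4: [10].
(χ(G) = 4 ≤ 4.)

Yes, G is 4-colorable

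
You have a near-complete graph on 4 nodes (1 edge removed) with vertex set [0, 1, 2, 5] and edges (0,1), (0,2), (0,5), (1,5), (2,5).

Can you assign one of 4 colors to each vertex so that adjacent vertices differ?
A valid 4-coloring: color 1: [5]; color 2: [0]; color 3: [1, 2].
(χ(G) = 3 ≤ 4.)

Yes, G is 4-colorable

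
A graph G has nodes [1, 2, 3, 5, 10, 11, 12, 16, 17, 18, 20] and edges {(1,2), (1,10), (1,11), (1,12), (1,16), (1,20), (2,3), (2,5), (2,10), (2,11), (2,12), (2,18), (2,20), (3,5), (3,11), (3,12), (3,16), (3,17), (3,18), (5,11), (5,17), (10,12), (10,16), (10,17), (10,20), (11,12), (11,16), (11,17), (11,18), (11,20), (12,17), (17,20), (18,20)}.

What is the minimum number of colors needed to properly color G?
χ(G) = 5

Clique number ω(G) = 4 (lower bound: χ ≥ ω).
Odd cycle [12, 3, 18, 20, 1] needs 3 colors (χ ≥ 3).
Vertex 2 is adjacent to every vertex of [1, 3, 12, 18, 20], which already need 3 colors among themselves, so 2 needs a new color (χ ≥ 4).
Vertex 11 is adjacent to every vertex of [1, 2, 3, 12, 18, 20], which already need 4 colors among themselves, so 11 needs a new color (χ ≥ 5).
The coloring below uses 5 colors, so χ(G) = 5.
A valid 5-coloring: color 1: [10, 11]; color 2: [2, 16, 17]; color 3: [1, 3]; color 4: [5, 12, 20]; color 5: [18].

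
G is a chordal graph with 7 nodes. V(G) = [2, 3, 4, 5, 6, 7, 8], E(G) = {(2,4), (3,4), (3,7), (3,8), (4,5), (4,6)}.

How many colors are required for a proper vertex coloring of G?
Clique number ω(G) = 2 (lower bound: χ ≥ ω).
The graph is bipartite (no odd cycle), so 2 colors suffice: χ(G) = 2.
A valid 2-coloring: color 1: [4, 7, 8]; color 2: [2, 3, 5, 6].

χ(G) = 2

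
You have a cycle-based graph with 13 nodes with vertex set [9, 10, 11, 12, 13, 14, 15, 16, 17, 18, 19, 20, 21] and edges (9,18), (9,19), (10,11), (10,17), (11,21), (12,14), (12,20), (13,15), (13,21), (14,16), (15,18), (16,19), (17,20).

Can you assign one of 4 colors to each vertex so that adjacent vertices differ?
A valid 4-coloring: color 1: [9, 10, 12, 15, 16, 21]; color 2: [11, 13, 14, 17, 18, 19]; color 3: [20].
(χ(G) = 3 ≤ 4.)

Yes, G is 4-colorable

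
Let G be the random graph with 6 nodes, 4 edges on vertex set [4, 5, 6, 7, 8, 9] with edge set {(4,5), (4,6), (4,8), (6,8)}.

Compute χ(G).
Clique number ω(G) = 3 (lower bound: χ ≥ ω).
The clique on [4, 6, 8] has size 3, forcing χ ≥ 3, and the coloring below uses 3 colors, so χ(G) = 3.
A valid 3-coloring: color 1: [4, 7, 9]; color 2: [5, 6]; color 3: [8].

χ(G) = 3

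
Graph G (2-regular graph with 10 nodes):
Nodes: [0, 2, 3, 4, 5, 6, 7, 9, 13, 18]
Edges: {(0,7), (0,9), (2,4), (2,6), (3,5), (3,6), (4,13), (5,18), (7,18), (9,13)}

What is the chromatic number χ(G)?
Clique number ω(G) = 2 (lower bound: χ ≥ ω).
The graph is bipartite (no odd cycle), so 2 colors suffice: χ(G) = 2.
A valid 2-coloring: color 1: [4, 5, 6, 7, 9]; color 2: [0, 2, 3, 13, 18].

χ(G) = 2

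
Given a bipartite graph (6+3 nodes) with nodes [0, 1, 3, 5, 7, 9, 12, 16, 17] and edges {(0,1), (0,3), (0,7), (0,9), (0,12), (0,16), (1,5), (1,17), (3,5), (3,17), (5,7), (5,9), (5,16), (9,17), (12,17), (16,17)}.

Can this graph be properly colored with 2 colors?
Yes, G is 2-colorable

A valid 2-coloring: color 1: [0, 5, 17]; color 2: [1, 3, 7, 9, 12, 16].
(χ(G) = 2 ≤ 2.)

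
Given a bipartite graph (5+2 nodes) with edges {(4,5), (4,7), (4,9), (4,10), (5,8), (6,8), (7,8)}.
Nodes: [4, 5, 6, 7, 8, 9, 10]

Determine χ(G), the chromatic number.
Clique number ω(G) = 2 (lower bound: χ ≥ ω).
The graph is bipartite (no odd cycle), so 2 colors suffice: χ(G) = 2.
A valid 2-coloring: color 1: [4, 8]; color 2: [5, 6, 7, 9, 10].

χ(G) = 2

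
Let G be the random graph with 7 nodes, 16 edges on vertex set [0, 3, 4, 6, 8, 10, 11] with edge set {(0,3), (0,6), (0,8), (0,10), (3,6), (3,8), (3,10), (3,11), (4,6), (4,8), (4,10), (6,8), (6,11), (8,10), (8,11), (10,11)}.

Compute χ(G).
Clique number ω(G) = 4 (lower bound: χ ≥ ω).
The clique on [0, 3, 8, 10] has size 4, forcing χ ≥ 4, and the coloring below uses 4 colors, so χ(G) = 4.
A valid 4-coloring: color 1: [8]; color 2: [3, 4]; color 3: [6, 10]; color 4: [0, 11].

χ(G) = 4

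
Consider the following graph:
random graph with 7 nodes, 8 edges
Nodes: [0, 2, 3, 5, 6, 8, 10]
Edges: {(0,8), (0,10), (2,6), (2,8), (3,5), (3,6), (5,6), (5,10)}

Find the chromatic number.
Clique number ω(G) = 3 (lower bound: χ ≥ ω).
The clique on [3, 5, 6] has size 3, forcing χ ≥ 3, and the coloring below uses 3 colors, so χ(G) = 3.
A valid 3-coloring: color 1: [0, 2, 5]; color 2: [6, 8, 10]; color 3: [3].

χ(G) = 3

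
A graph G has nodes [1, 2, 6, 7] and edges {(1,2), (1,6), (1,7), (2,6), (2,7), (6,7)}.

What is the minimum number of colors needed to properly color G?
χ(G) = 4

Clique number ω(G) = 4 (lower bound: χ ≥ ω).
The clique on [1, 2, 6, 7] has size 4, forcing χ ≥ 4, and the coloring below uses 4 colors, so χ(G) = 4.
A valid 4-coloring: color 1: [1]; color 2: [7]; color 3: [2]; color 4: [6].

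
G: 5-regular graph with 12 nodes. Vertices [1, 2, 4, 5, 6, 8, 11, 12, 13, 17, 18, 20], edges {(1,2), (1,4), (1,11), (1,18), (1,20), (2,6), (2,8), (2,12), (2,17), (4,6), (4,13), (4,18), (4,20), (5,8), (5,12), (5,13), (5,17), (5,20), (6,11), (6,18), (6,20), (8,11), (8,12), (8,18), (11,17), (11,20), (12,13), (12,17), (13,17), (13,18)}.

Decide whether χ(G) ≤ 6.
A valid 6-coloring: color 1: [2, 4, 5, 11]; color 2: [1, 6, 8, 13]; color 3: [12, 18, 20]; color 4: [17].
(χ(G) = 4 ≤ 6.)

Yes, G is 6-colorable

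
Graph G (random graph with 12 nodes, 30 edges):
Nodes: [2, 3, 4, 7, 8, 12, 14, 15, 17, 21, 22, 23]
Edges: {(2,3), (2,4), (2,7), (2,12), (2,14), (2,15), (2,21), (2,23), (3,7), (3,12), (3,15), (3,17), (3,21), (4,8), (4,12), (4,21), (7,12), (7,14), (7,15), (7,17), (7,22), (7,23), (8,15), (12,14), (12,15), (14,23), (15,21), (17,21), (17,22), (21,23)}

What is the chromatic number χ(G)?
χ(G) = 5

Clique number ω(G) = 5 (lower bound: χ ≥ ω).
The clique on [2, 3, 7, 12, 15] has size 5, forcing χ ≥ 5, and the coloring below uses 5 colors, so χ(G) = 5.
A valid 5-coloring: color 1: [2, 8, 17]; color 2: [7, 21]; color 3: [4, 14, 15, 22]; color 4: [3, 23]; color 5: [12].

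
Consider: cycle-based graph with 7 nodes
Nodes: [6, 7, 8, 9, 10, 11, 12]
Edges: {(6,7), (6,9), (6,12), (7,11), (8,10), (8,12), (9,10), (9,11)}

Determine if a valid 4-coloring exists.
A valid 4-coloring: color 1: [6, 10, 11]; color 2: [7, 8, 9]; color 3: [12].
(χ(G) = 3 ≤ 4.)

Yes, G is 4-colorable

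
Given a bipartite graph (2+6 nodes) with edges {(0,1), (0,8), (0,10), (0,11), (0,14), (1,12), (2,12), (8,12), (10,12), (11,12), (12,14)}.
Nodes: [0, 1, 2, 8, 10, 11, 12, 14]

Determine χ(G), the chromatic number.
χ(G) = 2

Clique number ω(G) = 2 (lower bound: χ ≥ ω).
The graph is bipartite (no odd cycle), so 2 colors suffice: χ(G) = 2.
A valid 2-coloring: color 1: [0, 12]; color 2: [1, 2, 8, 10, 11, 14].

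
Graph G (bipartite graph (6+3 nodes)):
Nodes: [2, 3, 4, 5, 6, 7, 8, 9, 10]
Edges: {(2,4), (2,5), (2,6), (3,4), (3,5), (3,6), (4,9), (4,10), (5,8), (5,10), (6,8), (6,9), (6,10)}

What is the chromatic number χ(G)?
Clique number ω(G) = 2 (lower bound: χ ≥ ω).
The graph is bipartite (no odd cycle), so 2 colors suffice: χ(G) = 2.
A valid 2-coloring: color 1: [4, 5, 6, 7]; color 2: [2, 3, 8, 9, 10].

χ(G) = 2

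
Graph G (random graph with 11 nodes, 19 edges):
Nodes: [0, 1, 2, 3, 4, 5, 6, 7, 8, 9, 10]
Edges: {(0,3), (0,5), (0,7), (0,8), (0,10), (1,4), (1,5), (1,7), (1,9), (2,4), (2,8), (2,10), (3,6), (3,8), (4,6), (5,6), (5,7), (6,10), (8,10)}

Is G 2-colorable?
The clique on vertices [0, 8, 10] has size 3 > 2, so it alone needs 3 colors.

No, G is not 2-colorable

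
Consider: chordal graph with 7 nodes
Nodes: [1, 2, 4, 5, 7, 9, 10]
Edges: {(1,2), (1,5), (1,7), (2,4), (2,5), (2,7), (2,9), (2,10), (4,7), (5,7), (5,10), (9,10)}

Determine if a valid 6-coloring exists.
A valid 6-coloring: color 1: [2]; color 2: [7, 10]; color 3: [4, 5, 9]; color 4: [1].
(χ(G) = 4 ≤ 6.)

Yes, G is 6-colorable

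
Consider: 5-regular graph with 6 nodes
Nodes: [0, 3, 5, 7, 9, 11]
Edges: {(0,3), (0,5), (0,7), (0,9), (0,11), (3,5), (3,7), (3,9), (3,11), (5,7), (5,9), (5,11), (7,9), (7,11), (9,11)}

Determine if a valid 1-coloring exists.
No, G is not 1-colorable

The clique on vertices [0, 3, 5, 7, 9, 11] has size 6 > 1, so it alone needs 6 colors.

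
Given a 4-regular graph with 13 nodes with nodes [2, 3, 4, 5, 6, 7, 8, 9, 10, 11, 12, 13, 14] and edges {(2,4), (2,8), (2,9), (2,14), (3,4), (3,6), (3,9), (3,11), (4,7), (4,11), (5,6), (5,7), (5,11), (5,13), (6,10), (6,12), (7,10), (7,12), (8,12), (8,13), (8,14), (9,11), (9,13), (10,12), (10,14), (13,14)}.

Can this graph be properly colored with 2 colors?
No, G is not 2-colorable

The clique on vertices [2, 8, 14] has size 3 > 2, so it alone needs 3 colors.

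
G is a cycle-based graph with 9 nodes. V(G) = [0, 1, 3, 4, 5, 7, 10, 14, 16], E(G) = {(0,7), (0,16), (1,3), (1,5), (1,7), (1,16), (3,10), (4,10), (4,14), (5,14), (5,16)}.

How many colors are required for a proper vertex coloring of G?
Clique number ω(G) = 3 (lower bound: χ ≥ ω).
The clique on [1, 5, 16] has size 3, forcing χ ≥ 3, and the coloring below uses 3 colors, so χ(G) = 3.
A valid 3-coloring: color 1: [0, 1, 10, 14]; color 2: [3, 4, 5, 7]; color 3: [16].

χ(G) = 3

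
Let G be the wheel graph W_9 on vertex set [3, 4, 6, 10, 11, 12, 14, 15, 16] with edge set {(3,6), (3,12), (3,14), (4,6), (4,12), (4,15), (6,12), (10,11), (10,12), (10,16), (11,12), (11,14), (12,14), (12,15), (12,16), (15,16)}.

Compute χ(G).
χ(G) = 3

Clique number ω(G) = 3 (lower bound: χ ≥ ω).
The clique on [3, 6, 12] has size 3, forcing χ ≥ 3, and the coloring below uses 3 colors, so χ(G) = 3.
A valid 3-coloring: color 1: [12]; color 2: [3, 4, 11, 16]; color 3: [6, 10, 14, 15].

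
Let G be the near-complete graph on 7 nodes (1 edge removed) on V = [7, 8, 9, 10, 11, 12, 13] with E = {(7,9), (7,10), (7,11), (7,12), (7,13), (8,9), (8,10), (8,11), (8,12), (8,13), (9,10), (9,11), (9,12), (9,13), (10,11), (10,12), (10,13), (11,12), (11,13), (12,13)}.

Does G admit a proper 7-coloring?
A valid 7-coloring: color 1: [11]; color 2: [13]; color 3: [10]; color 4: [12]; color 5: [9]; color 6: [7, 8].
(χ(G) = 6 ≤ 7.)

Yes, G is 7-colorable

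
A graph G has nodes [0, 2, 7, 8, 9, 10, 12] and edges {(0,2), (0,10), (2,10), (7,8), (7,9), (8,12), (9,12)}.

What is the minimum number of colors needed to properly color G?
Clique number ω(G) = 3 (lower bound: χ ≥ ω).
The clique on [0, 2, 10] has size 3, forcing χ ≥ 3, and the coloring below uses 3 colors, so χ(G) = 3.
A valid 3-coloring: color 1: [8, 9, 10]; color 2: [0, 7, 12]; color 3: [2].

χ(G) = 3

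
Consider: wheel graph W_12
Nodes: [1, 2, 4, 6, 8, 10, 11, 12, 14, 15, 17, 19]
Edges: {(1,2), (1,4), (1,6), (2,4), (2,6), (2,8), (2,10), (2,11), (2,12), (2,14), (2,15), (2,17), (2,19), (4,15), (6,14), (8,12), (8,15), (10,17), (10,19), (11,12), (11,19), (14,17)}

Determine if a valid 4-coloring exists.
A valid 4-coloring: color 1: [2]; color 2: [1, 10, 12, 14, 15]; color 3: [4, 6, 8, 17, 19]; color 4: [11].
(χ(G) = 4 ≤ 4.)

Yes, G is 4-colorable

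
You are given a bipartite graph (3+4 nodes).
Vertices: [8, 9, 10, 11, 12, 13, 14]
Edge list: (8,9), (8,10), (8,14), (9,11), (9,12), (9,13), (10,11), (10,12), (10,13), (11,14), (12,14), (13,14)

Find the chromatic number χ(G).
χ(G) = 2

Clique number ω(G) = 2 (lower bound: χ ≥ ω).
The graph is bipartite (no odd cycle), so 2 colors suffice: χ(G) = 2.
A valid 2-coloring: color 1: [9, 10, 14]; color 2: [8, 11, 12, 13].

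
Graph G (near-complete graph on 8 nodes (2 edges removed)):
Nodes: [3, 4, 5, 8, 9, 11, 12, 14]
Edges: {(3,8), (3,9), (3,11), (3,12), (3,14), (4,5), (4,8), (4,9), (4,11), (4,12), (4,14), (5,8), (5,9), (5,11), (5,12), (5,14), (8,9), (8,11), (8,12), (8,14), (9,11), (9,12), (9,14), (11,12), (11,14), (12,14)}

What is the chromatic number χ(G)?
Clique number ω(G) = 7 (lower bound: χ ≥ ω).
The clique on [4, 5, 8, 9, 11, 12, 14] has size 7, forcing χ ≥ 7, and the coloring below uses 7 colors, so χ(G) = 7.
A valid 7-coloring: color 1: [11]; color 2: [8]; color 3: [14]; color 4: [12]; color 5: [9]; color 6: [3, 4]; color 7: [5].

χ(G) = 7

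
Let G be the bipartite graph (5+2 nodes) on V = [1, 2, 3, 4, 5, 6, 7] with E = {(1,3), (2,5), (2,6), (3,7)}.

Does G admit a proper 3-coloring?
A valid 3-coloring: color 1: [2, 3, 4]; color 2: [1, 5, 6, 7].
(χ(G) = 2 ≤ 3.)

Yes, G is 3-colorable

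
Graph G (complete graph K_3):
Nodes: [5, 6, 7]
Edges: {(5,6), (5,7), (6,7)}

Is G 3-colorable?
Yes, G is 3-colorable

A valid 3-coloring: color 1: [6]; color 2: [7]; color 3: [5].
(χ(G) = 3 ≤ 3.)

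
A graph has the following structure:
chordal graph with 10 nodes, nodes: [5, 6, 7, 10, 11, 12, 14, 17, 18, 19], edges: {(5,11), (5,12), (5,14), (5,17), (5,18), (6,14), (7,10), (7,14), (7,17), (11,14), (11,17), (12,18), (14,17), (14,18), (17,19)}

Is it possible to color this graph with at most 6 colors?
A valid 6-coloring: color 1: [10, 12, 14, 19]; color 2: [6, 17, 18]; color 3: [5, 7]; color 4: [11].
(χ(G) = 4 ≤ 6.)

Yes, G is 6-colorable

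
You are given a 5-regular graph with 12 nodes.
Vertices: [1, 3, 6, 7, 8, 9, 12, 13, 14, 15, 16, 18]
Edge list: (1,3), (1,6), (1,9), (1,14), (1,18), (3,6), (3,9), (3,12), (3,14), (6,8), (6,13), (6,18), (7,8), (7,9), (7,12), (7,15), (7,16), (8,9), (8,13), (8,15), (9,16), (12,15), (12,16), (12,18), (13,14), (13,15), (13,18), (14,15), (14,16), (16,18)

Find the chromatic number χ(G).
χ(G) = 4

Clique number ω(G) = 3 (lower bound: χ ≥ ω).
Odd cycle [16, 12, 15, 8, 9] needs 3 colors (χ ≥ 3).
Vertex 7 is adjacent to every vertex of [8, 9, 12, 15, 16], which already need 3 colors among themselves, so 7 needs a new color (χ ≥ 4).
The coloring below uses 4 colors, so χ(G) = 4.
A valid 4-coloring: color 1: [3, 8, 18]; color 2: [6, 15, 16]; color 3: [1, 7, 13]; color 4: [9, 12, 14].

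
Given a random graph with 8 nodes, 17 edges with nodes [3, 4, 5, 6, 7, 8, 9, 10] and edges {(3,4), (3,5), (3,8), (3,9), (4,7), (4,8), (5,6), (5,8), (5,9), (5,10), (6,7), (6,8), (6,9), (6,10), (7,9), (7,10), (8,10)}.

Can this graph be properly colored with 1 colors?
No, G is not 1-colorable

The clique on vertices [5, 6, 8, 10] has size 4 > 1, so it alone needs 4 colors.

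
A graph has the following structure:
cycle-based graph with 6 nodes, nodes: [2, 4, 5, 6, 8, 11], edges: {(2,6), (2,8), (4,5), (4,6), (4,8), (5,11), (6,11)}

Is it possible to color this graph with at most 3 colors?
A valid 3-coloring: color 1: [2, 4, 11]; color 2: [5, 6, 8].
(χ(G) = 2 ≤ 3.)

Yes, G is 3-colorable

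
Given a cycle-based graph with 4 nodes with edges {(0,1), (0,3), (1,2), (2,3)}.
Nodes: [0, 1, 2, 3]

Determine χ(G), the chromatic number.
Clique number ω(G) = 2 (lower bound: χ ≥ ω).
The graph is bipartite (no odd cycle), so 2 colors suffice: χ(G) = 2.
A valid 2-coloring: color 1: [0, 2]; color 2: [1, 3].

χ(G) = 2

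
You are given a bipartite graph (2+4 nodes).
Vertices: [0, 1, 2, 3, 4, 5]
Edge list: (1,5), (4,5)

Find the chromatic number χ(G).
χ(G) = 2

Clique number ω(G) = 2 (lower bound: χ ≥ ω).
The graph is bipartite (no odd cycle), so 2 colors suffice: χ(G) = 2.
A valid 2-coloring: color 1: [0, 2, 3, 5]; color 2: [1, 4].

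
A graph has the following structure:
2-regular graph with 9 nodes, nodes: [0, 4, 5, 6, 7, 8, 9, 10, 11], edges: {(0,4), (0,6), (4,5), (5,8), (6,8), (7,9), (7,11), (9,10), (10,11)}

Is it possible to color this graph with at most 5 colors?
A valid 5-coloring: color 1: [4, 6, 9, 11]; color 2: [0, 7, 8, 10]; color 3: [5].
(χ(G) = 3 ≤ 5.)

Yes, G is 5-colorable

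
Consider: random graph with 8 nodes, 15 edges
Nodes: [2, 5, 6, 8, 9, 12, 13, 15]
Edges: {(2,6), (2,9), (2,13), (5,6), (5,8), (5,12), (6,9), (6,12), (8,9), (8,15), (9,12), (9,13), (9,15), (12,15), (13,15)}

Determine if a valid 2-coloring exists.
The clique on vertices [2, 9, 13] has size 3 > 2, so it alone needs 3 colors.

No, G is not 2-colorable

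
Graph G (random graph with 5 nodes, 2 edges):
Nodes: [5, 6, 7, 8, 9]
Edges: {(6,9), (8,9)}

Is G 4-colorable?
Yes, G is 4-colorable

A valid 4-coloring: color 1: [5, 7, 9]; color 2: [6, 8].
(χ(G) = 2 ≤ 4.)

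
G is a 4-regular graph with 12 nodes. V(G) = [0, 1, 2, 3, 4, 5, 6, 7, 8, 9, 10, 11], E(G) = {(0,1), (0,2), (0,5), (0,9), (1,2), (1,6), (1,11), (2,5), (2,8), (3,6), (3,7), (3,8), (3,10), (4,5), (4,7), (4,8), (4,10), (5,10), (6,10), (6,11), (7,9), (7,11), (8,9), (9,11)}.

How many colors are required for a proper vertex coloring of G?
Clique number ω(G) = 3 (lower bound: χ ≥ ω).
Suppose a proper 3-coloring c exists. The clique [0, 1, 2] takes 3 distinct colors; by symmetry let c(0) = 1, c(1) = 2, c(2) = 3.
- Vertex 5: neighbors [0, 2] already have colors [1, 3] ⇒ c(5) = 2.
- Vertex 4: neighbors [5] already have colors [2]; try each remaining color.
- Case c(4) = 1:
  - Vertex 8: neighbors [4, 2] already have colors [1, 3] ⇒ c(8) = 2.
  - Vertex 9: neighbors [0, 8] already have colors [1, 2] ⇒ c(9) = 3.
  - Vertex 7: neighbors [4, 9] already have colors [1, 3] ⇒ c(7) = 2.
  - Vertex 10: neighbors [4, 5] already have colors [1, 2] ⇒ c(10) = 3.
  - Vertex 6: neighbors [1, 10] already have colors [2, 3] ⇒ c(6) = 1.
  - Vertex 3: neighbors [6, 7, 10] already have colors [1, 2, 3] — all 3 colors blocked. Contradiction.
- Case c(4) = 3:
  - Vertex 10: neighbors [5, 4] already have colors [2, 3] ⇒ c(10) = 1.
  - Vertex 6: neighbors [10, 1] already have colors [1, 2] ⇒ c(6) = 3.
  - Vertex 3: neighbors [10, 6] already have colors [1, 3] ⇒ c(3) = 2.
  - Vertex 7: neighbors [3, 4] already have colors [2, 3] ⇒ c(7) = 1.
  - Vertex 11: neighbors [7, 1, 6] already have colors [1, 2, 3] — all 3 colors blocked. Contradiction.
Every case ends in a contradiction, so G has no proper 3-coloring (χ ≥ 4).
The coloring below uses 4 colors, so χ(G) = 4.
A valid 4-coloring: color 1: [1, 3, 5, 9]; color 2: [0, 7, 8, 10]; color 3: [2, 4, 6]; color 4: [11].

χ(G) = 4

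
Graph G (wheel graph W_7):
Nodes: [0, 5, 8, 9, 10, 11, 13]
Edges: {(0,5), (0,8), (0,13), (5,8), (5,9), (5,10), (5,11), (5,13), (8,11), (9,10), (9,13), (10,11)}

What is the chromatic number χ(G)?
χ(G) = 3

Clique number ω(G) = 3 (lower bound: χ ≥ ω).
The clique on [0, 5, 8] has size 3, forcing χ ≥ 3, and the coloring below uses 3 colors, so χ(G) = 3.
A valid 3-coloring: color 1: [5]; color 2: [0, 9, 11]; color 3: [8, 10, 13].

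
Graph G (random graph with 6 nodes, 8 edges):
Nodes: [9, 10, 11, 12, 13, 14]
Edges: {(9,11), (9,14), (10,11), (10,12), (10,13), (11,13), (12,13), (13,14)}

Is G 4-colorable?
A valid 4-coloring: color 1: [9, 13]; color 2: [11, 12, 14]; color 3: [10].
(χ(G) = 3 ≤ 4.)

Yes, G is 4-colorable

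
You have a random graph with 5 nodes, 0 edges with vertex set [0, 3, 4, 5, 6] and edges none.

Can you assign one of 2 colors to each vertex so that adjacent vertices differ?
A valid 2-coloring: color 1: [0, 3, 4, 5, 6].
(χ(G) = 1 ≤ 2.)

Yes, G is 2-colorable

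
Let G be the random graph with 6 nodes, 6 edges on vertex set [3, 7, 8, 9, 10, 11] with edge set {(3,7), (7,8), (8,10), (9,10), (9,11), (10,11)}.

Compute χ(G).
χ(G) = 3

Clique number ω(G) = 3 (lower bound: χ ≥ ω).
The clique on [9, 10, 11] has size 3, forcing χ ≥ 3, and the coloring below uses 3 colors, so χ(G) = 3.
A valid 3-coloring: color 1: [7, 10]; color 2: [3, 8, 9]; color 3: [11].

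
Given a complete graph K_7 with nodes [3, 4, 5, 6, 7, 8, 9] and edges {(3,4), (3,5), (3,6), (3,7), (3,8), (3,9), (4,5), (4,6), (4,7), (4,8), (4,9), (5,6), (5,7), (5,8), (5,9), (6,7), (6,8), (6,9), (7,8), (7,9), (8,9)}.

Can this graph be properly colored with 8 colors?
Yes, G is 8-colorable

A valid 8-coloring: color 1: [9]; color 2: [3]; color 3: [4]; color 4: [8]; color 5: [7]; color 6: [5]; color 7: [6].
(χ(G) = 7 ≤ 8.)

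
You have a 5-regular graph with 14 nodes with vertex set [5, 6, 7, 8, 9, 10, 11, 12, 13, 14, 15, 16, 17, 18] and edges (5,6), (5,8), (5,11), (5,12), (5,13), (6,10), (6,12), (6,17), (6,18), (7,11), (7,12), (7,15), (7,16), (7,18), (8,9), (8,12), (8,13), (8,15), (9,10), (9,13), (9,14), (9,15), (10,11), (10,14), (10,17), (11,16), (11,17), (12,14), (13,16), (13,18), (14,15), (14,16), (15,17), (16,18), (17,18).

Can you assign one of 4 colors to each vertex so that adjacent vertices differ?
A valid 4-coloring: color 1: [9, 12, 16, 17]; color 2: [8, 10, 18]; color 3: [6, 11, 13, 15]; color 4: [5, 7, 14].
(χ(G) = 4 ≤ 4.)

Yes, G is 4-colorable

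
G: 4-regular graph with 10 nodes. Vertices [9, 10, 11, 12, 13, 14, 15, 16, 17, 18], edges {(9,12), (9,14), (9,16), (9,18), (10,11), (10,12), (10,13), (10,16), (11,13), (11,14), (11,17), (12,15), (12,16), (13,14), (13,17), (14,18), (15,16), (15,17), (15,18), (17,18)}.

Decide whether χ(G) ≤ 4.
A valid 4-coloring: color 1: [10, 14, 15]; color 2: [9, 17]; color 3: [11, 16, 18]; color 4: [12, 13].
(χ(G) = 4 ≤ 4.)

Yes, G is 4-colorable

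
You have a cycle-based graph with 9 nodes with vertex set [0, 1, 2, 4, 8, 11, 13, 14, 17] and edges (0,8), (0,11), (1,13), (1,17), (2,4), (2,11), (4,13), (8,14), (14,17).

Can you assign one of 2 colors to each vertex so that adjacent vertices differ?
Odd cycle [2, 11, 0, 8, 14, 17, 1, 13, 4] needs 3 colors (χ ≥ 3).
Hence χ(G) ≥ 3 > 2, so no proper 2-coloring exists.

No, G is not 2-colorable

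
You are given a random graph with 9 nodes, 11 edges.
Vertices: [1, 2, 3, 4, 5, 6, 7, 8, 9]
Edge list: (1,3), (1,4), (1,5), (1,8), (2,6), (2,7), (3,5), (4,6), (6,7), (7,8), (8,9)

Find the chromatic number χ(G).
Clique number ω(G) = 3 (lower bound: χ ≥ ω).
The clique on [1, 3, 5] has size 3, forcing χ ≥ 3, and the coloring below uses 3 colors, so χ(G) = 3.
A valid 3-coloring: color 1: [1, 7, 9]; color 2: [3, 6, 8]; color 3: [2, 4, 5].

χ(G) = 3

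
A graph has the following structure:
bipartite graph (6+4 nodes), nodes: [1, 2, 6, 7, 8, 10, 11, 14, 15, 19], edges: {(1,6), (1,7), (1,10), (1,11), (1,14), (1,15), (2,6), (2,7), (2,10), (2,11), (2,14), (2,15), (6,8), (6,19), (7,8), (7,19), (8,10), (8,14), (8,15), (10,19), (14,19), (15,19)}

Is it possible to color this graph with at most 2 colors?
Yes, G is 2-colorable

A valid 2-coloring: color 1: [1, 2, 8, 19]; color 2: [6, 7, 10, 11, 14, 15].
(χ(G) = 2 ≤ 2.)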